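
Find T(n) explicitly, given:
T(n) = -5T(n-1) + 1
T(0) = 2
First-order linear non-homogeneous.
Homogeneous solution: T_h(n) = A·(-5)^n.
Try constant particular solution T_p = K: K = -5K + 1 ⇒ K = \frac{1}{6}.
General: T(n) = A·(-5)^n + \frac{1}{6}.
Apply T(0) = 2: A + \frac{1}{6} = 2 ⇒ A = \frac{11}{6}.
So T(n) = \frac{11 \left(-5\right)^{n}}{6} + \frac{1}{6}.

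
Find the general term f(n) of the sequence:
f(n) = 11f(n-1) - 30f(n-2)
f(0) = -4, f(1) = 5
Characteristic equation: x² - 11x + 30 = 0, which factors as (x - (6))(x - (5)) = 0.
Roots r₁ = 6, r₂ = 5 (distinct).
General solution: f(n) = A·(6)^n + B·(5)^n.
From f(0) = -4: A + B = -4.
From f(1) = 5: 6A + 5B = 5.
Solving: A = 25, B = -29.
So f(n) = - 29 \cdot 5^{n} + 25 \cdot 6^{n}.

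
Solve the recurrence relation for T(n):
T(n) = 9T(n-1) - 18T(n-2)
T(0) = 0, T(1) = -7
Characteristic equation: x² - 9x + 18 = 0, which factors as (x - (6))(x - (3)) = 0.
Roots r₁ = 6, r₂ = 3 (distinct).
General solution: T(n) = A·(6)^n + B·(3)^n.
From T(0) = 0: A + B = 0.
From T(1) = -7: 6A + 3B = -7.
Solving: A = - \frac{7}{3}, B = \frac{7}{3}.
So T(n) = \frac{7 \cdot 3^{n}}{3} - \frac{7 \cdot 6^{n}}{3}.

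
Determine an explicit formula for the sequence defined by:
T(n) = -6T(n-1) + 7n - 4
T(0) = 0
First-order linear with linear forcing.
Homogeneous solution: T_h(n) = A·(-6)^n.
Try particular T_p(n) = pn + q. Substituting:
  pn + q = -6(p(n-1) + q) + 7n - 4.
Matching the n-coefficient: p = -6p + 7 ⇒ p = 1.
Matching constants: q = 6p - 6q - 4 ⇒ q = \frac{2}{7}.
General: T(n) = A·(-6)^n + n + \frac{2}{7}.
Apply T(0) = 0: A + \frac{2}{7} = 0 ⇒ A = - \frac{2}{7}.
So T(n) = - \frac{2 \left(-6\right)^{n}}{7} + n + \frac{2}{7}.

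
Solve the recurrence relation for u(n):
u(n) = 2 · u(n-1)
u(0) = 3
Pure geometric recurrence with ratio 2.
By induction u(n) = u(0) · (2)^n = 3 \cdot 2^{n}.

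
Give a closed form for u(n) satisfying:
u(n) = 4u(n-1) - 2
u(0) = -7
First-order linear non-homogeneous.
Homogeneous solution: u_h(n) = A·(4)^n.
Try constant particular solution u_p = K: K = 4K - 2 ⇒ K = \frac{2}{3}.
General: u(n) = A·(4)^n + \frac{2}{3}.
Apply u(0) = -7: A + \frac{2}{3} = -7 ⇒ A = - \frac{23}{3}.
So u(n) = \frac{2}{3} - \frac{23 \cdot 4^{n}}{3}.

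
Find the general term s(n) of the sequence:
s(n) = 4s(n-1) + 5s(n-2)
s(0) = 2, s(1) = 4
Characteristic equation: x² - 4x - 5 = 0, which factors as (x - (5))(x - (-1)) = 0.
Roots r₁ = 5, r₂ = -1 (distinct).
General solution: s(n) = A·(5)^n + B·(-1)^n.
From s(0) = 2: A + B = 2.
From s(1) = 4: 5A - B = 4.
Solving: A = 1, B = 1.
So s(n) = \left(-1\right)^{n} + 5^{n}.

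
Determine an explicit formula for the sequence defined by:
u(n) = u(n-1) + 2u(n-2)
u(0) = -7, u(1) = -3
Characteristic equation: x² - x - 2 = 0, which factors as (x - (2))(x - (-1)) = 0.
Roots r₁ = 2, r₂ = -1 (distinct).
General solution: u(n) = A·(2)^n + B·(-1)^n.
From u(0) = -7: A + B = -7.
From u(1) = -3: 2A - B = -3.
Solving: A = - \frac{10}{3}, B = - \frac{11}{3}.
So u(n) = - \frac{11 \left(-1\right)^{n}}{3} - \frac{10 \cdot 2^{n}}{3}.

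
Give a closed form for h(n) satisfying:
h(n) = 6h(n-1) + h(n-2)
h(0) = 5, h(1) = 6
Characteristic equation: x² - 6x - 1 = 0.
Discriminant Δ = (6)² + 4·(1) = 40.
Roots r₁,₂ = (6 ± √40)/2, so r₁ = 3 + \sqrt{10}, r₂ = 3 - \sqrt{10}.
General solution: h(n) = A·r₁^n + B·r₂^n.
From the initial conditions, A + B = 5 and r₁A + r₂B = 6.
Since r₁ - r₂ = √40: A = (6 - (5)r₂)/√40 = \frac{5}{2} - \frac{9 \sqrt{10}}{20}, and B = 5 - A = \frac{9 \sqrt{10}}{20} + \frac{5}{2}.
So h(n) = \left(\frac{5}{2} - \frac{9 \sqrt{10}}{20}\right)\left(3 + \sqrt{10}\right)^n + \left(\frac{9 \sqrt{10}}{20} + \frac{5}{2}\right)\left(3 - \sqrt{10}\right)^n.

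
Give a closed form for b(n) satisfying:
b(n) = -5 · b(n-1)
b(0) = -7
Pure geometric recurrence with ratio -5.
By induction b(n) = b(0) · (-5)^n = - 7 \left(-5\right)^{n}.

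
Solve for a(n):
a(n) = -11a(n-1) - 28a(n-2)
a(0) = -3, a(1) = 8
Characteristic equation: x² + 11x + 28 = 0, which factors as (x - (-7))(x - (-4)) = 0.
Roots r₁ = -7, r₂ = -4 (distinct).
General solution: a(n) = A·(-7)^n + B·(-4)^n.
From a(0) = -3: A + B = -3.
From a(1) = 8: -7A - 4B = 8.
Solving: A = \frac{4}{3}, B = - \frac{13}{3}.
So a(n) = - \frac{13 \left(-4\right)^{n}}{3} + \frac{4 \left(-7\right)^{n}}{3}.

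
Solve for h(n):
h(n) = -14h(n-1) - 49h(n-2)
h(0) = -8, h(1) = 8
Characteristic equation: x² + 14x + 49 = 0, which is (x - (-7))².
Repeated root r = -7.
General solution: h(n) = (A + Bn)·(-7)^n.
From h(0) = -8: A = -8.
From h(1) = 8: (A + B)·(-7) = 8 ⇒ B = \frac{48}{7}.
So h(n) = \left(\frac{48 n}{7} - 8\right) \cdot (-7)^n.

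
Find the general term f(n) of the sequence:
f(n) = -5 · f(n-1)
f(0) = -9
Pure geometric recurrence with ratio -5.
By induction f(n) = f(0) · (-5)^n = - 9 \left(-5\right)^{n}.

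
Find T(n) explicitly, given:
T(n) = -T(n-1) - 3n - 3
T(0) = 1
First-order linear with linear forcing.
Homogeneous solution: T_h(n) = A·(-1)^n.
Try particular T_p(n) = pn + q. Substituting:
  pn + q = -(p(n-1) + q) - 3n - 3.
Matching the n-coefficient: p = -p - 3 ⇒ p = - \frac{3}{2}.
Matching constants: q = p - q - 3 ⇒ q = - \frac{9}{4}.
General: T(n) = A·(-1)^n - \frac{3 n}{2} - \frac{9}{4}.
Apply T(0) = 1: A - \frac{9}{4} = 1 ⇒ A = \frac{13}{4}.
So T(n) = \frac{13 \left(-1\right)^{n}}{4} - \frac{3 n}{2} - \frac{9}{4}.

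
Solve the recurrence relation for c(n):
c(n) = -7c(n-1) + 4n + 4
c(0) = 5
First-order linear with linear forcing.
Homogeneous solution: c_h(n) = A·(-7)^n.
Try particular c_p(n) = pn + q. Substituting:
  pn + q = -7(p(n-1) + q) + 4n + 4.
Matching the n-coefficient: p = -7p + 4 ⇒ p = \frac{1}{2}.
Matching constants: q = 7p - 7q + 4 ⇒ q = \frac{15}{16}.
General: c(n) = A·(-7)^n + \frac{n}{2} + \frac{15}{16}.
Apply c(0) = 5: A + \frac{15}{16} = 5 ⇒ A = \frac{65}{16}.
So c(n) = \frac{65 \left(-7\right)^{n}}{16} + \frac{n}{2} + \frac{15}{16}.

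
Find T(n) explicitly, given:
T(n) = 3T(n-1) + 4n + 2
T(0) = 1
First-order linear with linear forcing.
Homogeneous solution: T_h(n) = A·(3)^n.
Try particular T_p(n) = pn + q. Substituting:
  pn + q = 3(p(n-1) + q) + 4n + 2.
Matching the n-coefficient: p = 3p + 4 ⇒ p = -2.
Matching constants: q = -3p + 3q + 2 ⇒ q = -4.
General: T(n) = A·(3)^n - 2 n - 4.
Apply T(0) = 1: A - 4 = 1 ⇒ A = 5.
So T(n) = 5 \cdot 3^{n} - 2 n - 4.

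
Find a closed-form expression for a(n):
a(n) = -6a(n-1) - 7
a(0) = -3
First-order linear non-homogeneous.
Homogeneous solution: a_h(n) = A·(-6)^n.
Try constant particular solution a_p = K: K = -6K - 7 ⇒ K = -1.
General: a(n) = A·(-6)^n - 1.
Apply a(0) = -3: A - 1 = -3 ⇒ A = -2.
So a(n) = - 2 \left(-6\right)^{n} - 1.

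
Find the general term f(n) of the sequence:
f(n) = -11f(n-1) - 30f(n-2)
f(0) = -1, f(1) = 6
Characteristic equation: x² + 11x + 30 = 0, which factors as (x - (-6))(x - (-5)) = 0.
Roots r₁ = -6, r₂ = -5 (distinct).
General solution: f(n) = A·(-6)^n + B·(-5)^n.
From f(0) = -1: A + B = -1.
From f(1) = 6: -6A - 5B = 6.
Solving: A = -1, B = 0.
So f(n) = - \left(-6\right)^{n}.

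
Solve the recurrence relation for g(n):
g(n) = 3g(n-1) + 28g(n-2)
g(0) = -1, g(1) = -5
Characteristic equation: x² - 3x - 28 = 0, which factors as (x - (-4))(x - (7)) = 0.
Roots r₁ = -4, r₂ = 7 (distinct).
General solution: g(n) = A·(-4)^n + B·(7)^n.
From g(0) = -1: A + B = -1.
From g(1) = -5: -4A + 7B = -5.
Solving: A = - \frac{2}{11}, B = - \frac{9}{11}.
So g(n) = - \frac{2 \left(-4\right)^{n}}{11} - \frac{9 \cdot 7^{n}}{11}.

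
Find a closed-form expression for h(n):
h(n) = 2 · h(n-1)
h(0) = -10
Pure geometric recurrence with ratio 2.
By induction h(n) = h(0) · (2)^n = - 10 \cdot 2^{n}.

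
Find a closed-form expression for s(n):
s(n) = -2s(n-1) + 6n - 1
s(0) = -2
First-order linear with linear forcing.
Homogeneous solution: s_h(n) = A·(-2)^n.
Try particular s_p(n) = pn + q. Substituting:
  pn + q = -2(p(n-1) + q) + 6n - 1.
Matching the n-coefficient: p = -2p + 6 ⇒ p = 2.
Matching constants: q = 2p - 2q - 1 ⇒ q = 1.
General: s(n) = A·(-2)^n + 2 n + 1.
Apply s(0) = -2: A + 1 = -2 ⇒ A = -3.
So s(n) = - 3 \left(-2\right)^{n} + 2 n + 1.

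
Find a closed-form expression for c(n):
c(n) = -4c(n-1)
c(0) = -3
This is a homogeneous first-order recurrence with ratio -4.
By induction c(n) = c(0) · (-4)^n = - 3 \left(-4\right)^{n}.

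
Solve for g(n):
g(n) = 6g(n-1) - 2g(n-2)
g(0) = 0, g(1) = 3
Characteristic equation: x² - 6x + 2 = 0.
Discriminant Δ = (6)² + 4·(-2) = 28.
Roots r₁,₂ = (6 ± √28)/2, so r₁ = \sqrt{7} + 3, r₂ = 3 - \sqrt{7}.
General solution: g(n) = A·r₁^n + B·r₂^n.
From the initial conditions, A + B = 0 and r₁A + r₂B = 3.
Since r₁ - r₂ = √28: A = (3 - (0)r₂)/√28 = \frac{3 \sqrt{7}}{14}, and B = 0 - A = - \frac{3 \sqrt{7}}{14}.
So g(n) = \left(\frac{3 \sqrt{7}}{14}\right)\left(\sqrt{7} + 3\right)^n + \left(- \frac{3 \sqrt{7}}{14}\right)\left(3 - \sqrt{7}\right)^n.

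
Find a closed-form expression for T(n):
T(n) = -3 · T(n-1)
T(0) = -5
Pure geometric recurrence with ratio -3.
By induction T(n) = T(0) · (-3)^n = - 5 \left(-3\right)^{n}.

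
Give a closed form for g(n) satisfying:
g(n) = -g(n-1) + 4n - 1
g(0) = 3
First-order linear with linear forcing.
Homogeneous solution: g_h(n) = A·(-1)^n.
Try particular g_p(n) = pn + q. Substituting:
  pn + q = -(p(n-1) + q) + 4n - 1.
Matching the n-coefficient: p = -p + 4 ⇒ p = 2.
Matching constants: q = p - q - 1 ⇒ q = \frac{1}{2}.
General: g(n) = A·(-1)^n + 2 n + \frac{1}{2}.
Apply g(0) = 3: A + \frac{1}{2} = 3 ⇒ A = \frac{5}{2}.
So g(n) = \frac{5 \left(-1\right)^{n}}{2} + 2 n + \frac{1}{2}.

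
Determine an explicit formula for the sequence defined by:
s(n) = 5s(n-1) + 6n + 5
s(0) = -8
First-order linear with linear forcing.
Homogeneous solution: s_h(n) = A·(5)^n.
Try particular s_p(n) = pn + q. Substituting:
  pn + q = 5(p(n-1) + q) + 6n + 5.
Matching the n-coefficient: p = 5p + 6 ⇒ p = - \frac{3}{2}.
Matching constants: q = -5p + 5q + 5 ⇒ q = - \frac{25}{8}.
General: s(n) = A·(5)^n - \frac{3 n}{2} - \frac{25}{8}.
Apply s(0) = -8: A - \frac{25}{8} = -8 ⇒ A = - \frac{39}{8}.
So s(n) = - \frac{39 \cdot 5^{n}}{8} - \frac{3 n}{2} - \frac{25}{8}.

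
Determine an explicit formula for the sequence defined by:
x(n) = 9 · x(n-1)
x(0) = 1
Pure geometric recurrence with ratio 9.
By induction x(n) = x(0) · (9)^n = 9^{n}.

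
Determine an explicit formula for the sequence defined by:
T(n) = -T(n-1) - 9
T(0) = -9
First-order linear non-homogeneous.
Homogeneous solution: T_h(n) = A·(-1)^n.
Try constant particular solution T_p = K: K = -K - 9 ⇒ K = - \frac{9}{2}.
General: T(n) = A·(-1)^n - \frac{9}{2}.
Apply T(0) = -9: A - \frac{9}{2} = -9 ⇒ A = - \frac{9}{2}.
So T(n) = - \frac{9 \left(-1\right)^{n}}{2} - \frac{9}{2}.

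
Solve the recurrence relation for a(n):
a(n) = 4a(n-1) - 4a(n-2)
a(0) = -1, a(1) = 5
Characteristic equation: x² - 4x + 4 = 0, which is (x - (2))².
Repeated root r = 2.
General solution: a(n) = (A + Bn)·(2)^n.
From a(0) = -1: A = -1.
From a(1) = 5: (A + B)·(2) = 5 ⇒ B = \frac{7}{2}.
So a(n) = \left(\frac{7 n}{2} - 1\right) \cdot (2)^n.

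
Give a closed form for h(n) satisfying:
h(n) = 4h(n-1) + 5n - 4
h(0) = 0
First-order linear with linear forcing.
Homogeneous solution: h_h(n) = A·(4)^n.
Try particular h_p(n) = pn + q. Substituting:
  pn + q = 4(p(n-1) + q) + 5n - 4.
Matching the n-coefficient: p = 4p + 5 ⇒ p = - \frac{5}{3}.
Matching constants: q = -4p + 4q - 4 ⇒ q = - \frac{8}{9}.
General: h(n) = A·(4)^n - \frac{5 n}{3} - \frac{8}{9}.
Apply h(0) = 0: A - \frac{8}{9} = 0 ⇒ A = \frac{8}{9}.
So h(n) = \frac{8 \cdot 4^{n}}{9} - \frac{5 n}{3} - \frac{8}{9}.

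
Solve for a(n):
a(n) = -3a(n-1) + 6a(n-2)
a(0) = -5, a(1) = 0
Characteristic equation: x² + 3x - 6 = 0.
Discriminant Δ = (-3)² + 4·(6) = 33.
Roots r₁,₂ = (-3 ± √33)/2, so r₁ = - \frac{3}{2} + \frac{\sqrt{33}}{2}, r₂ = - \frac{\sqrt{33}}{2} - \frac{3}{2}.
General solution: a(n) = A·r₁^n + B·r₂^n.
From the initial conditions, A + B = -5 and r₁A + r₂B = 0.
Since r₁ - r₂ = √33: A = (0 - (-5)r₂)/√33 = - \frac{5}{2} - \frac{5 \sqrt{33}}{22}, and B = -5 - A = - \frac{5}{2} + \frac{5 \sqrt{33}}{22}.
So a(n) = \left(- \frac{5}{2} - \frac{5 \sqrt{33}}{22}\right)\left(- \frac{3}{2} + \frac{\sqrt{33}}{2}\right)^n + \left(- \frac{5}{2} + \frac{5 \sqrt{33}}{22}\right)\left(- \frac{\sqrt{33}}{2} - \frac{3}{2}\right)^n.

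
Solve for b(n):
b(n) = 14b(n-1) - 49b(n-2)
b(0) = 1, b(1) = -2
Characteristic equation: x² - 14x + 49 = 0, which is (x - (7))².
Repeated root r = 7.
General solution: b(n) = (A + Bn)·(7)^n.
From b(0) = 1: A = 1.
From b(1) = -2: (A + B)·(7) = -2 ⇒ B = - \frac{9}{7}.
So b(n) = \left(1 - \frac{9 n}{7}\right) \cdot (7)^n.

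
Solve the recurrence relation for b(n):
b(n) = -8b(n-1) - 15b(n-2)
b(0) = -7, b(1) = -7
Characteristic equation: x² + 8x + 15 = 0, which factors as (x - (-3))(x - (-5)) = 0.
Roots r₁ = -3, r₂ = -5 (distinct).
General solution: b(n) = A·(-3)^n + B·(-5)^n.
From b(0) = -7: A + B = -7.
From b(1) = -7: -3A - 5B = -7.
Solving: A = -21, B = 14.
So b(n) = - 21 \left(-3\right)^{n} + 14 \left(-5\right)^{n}.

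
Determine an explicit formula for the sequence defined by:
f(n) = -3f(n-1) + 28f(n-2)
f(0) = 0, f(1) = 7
Characteristic equation: x² + 3x - 28 = 0, which factors as (x - (-7))(x - (4)) = 0.
Roots r₁ = -7, r₂ = 4 (distinct).
General solution: f(n) = A·(-7)^n + B·(4)^n.
From f(0) = 0: A + B = 0.
From f(1) = 7: -7A + 4B = 7.
Solving: A = - \frac{7}{11}, B = \frac{7}{11}.
So f(n) = - \frac{7 \left(-7\right)^{n}}{11} + \frac{7 \cdot 4^{n}}{11}.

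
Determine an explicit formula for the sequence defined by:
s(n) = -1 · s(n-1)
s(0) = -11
Pure geometric recurrence with ratio -1.
By induction s(n) = s(0) · (-1)^n = - 11 \left(-1\right)^{n}.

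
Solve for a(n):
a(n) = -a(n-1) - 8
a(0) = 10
First-order linear non-homogeneous.
Homogeneous solution: a_h(n) = A·(-1)^n.
Try constant particular solution a_p = K: K = -K - 8 ⇒ K = -4.
General: a(n) = A·(-1)^n - 4.
Apply a(0) = 10: A - 4 = 10 ⇒ A = 14.
So a(n) = 14 \left(-1\right)^{n} - 4.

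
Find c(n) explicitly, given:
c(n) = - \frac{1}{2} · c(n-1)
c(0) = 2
Pure geometric recurrence with ratio - \frac{1}{2}.
By induction c(n) = c(0) · (- \frac{1}{2})^n = 2 \left(- \frac{1}{2}\right)^{n}.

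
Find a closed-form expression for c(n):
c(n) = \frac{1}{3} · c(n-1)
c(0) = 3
Pure geometric recurrence with ratio \frac{1}{3}.
By induction c(n) = c(0) · (\frac{1}{3})^n = 3 \cdot 3^{- n}.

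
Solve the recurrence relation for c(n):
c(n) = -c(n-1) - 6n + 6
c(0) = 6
First-order linear with linear forcing.
Homogeneous solution: c_h(n) = A·(-1)^n.
Try particular c_p(n) = pn + q. Substituting:
  pn + q = -(p(n-1) + q) - 6n + 6.
Matching the n-coefficient: p = -p - 6 ⇒ p = -3.
Matching constants: q = p - q + 6 ⇒ q = \frac{3}{2}.
General: c(n) = A·(-1)^n - 3 n + \frac{3}{2}.
Apply c(0) = 6: A + \frac{3}{2} = 6 ⇒ A = \frac{9}{2}.
So c(n) = \frac{9 \left(-1\right)^{n}}{2} - 3 n + \frac{3}{2}.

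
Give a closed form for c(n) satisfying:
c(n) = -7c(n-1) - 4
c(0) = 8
First-order linear non-homogeneous.
Homogeneous solution: c_h(n) = A·(-7)^n.
Try constant particular solution c_p = K: K = -7K - 4 ⇒ K = - \frac{1}{2}.
General: c(n) = A·(-7)^n - \frac{1}{2}.
Apply c(0) = 8: A - \frac{1}{2} = 8 ⇒ A = \frac{17}{2}.
So c(n) = \frac{17 \left(-7\right)^{n}}{2} - \frac{1}{2}.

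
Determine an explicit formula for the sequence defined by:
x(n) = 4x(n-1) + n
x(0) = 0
First-order linear with linear forcing.
Homogeneous solution: x_h(n) = A·(4)^n.
Try particular x_p(n) = pn + q. Substituting:
  pn + q = 4(p(n-1) + q) + n.
Matching the n-coefficient: p = 4p + 1 ⇒ p = - \frac{1}{3}.
Matching constants: q = -4p + 4q ⇒ q = - \frac{4}{9}.
General: x(n) = A·(4)^n - \frac{n}{3} - \frac{4}{9}.
Apply x(0) = 0: A - \frac{4}{9} = 0 ⇒ A = \frac{4}{9}.
So x(n) = \frac{4 \cdot 4^{n}}{9} - \frac{n}{3} - \frac{4}{9}.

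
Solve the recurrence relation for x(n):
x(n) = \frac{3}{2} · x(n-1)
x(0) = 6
Pure geometric recurrence with ratio \frac{3}{2}.
By induction x(n) = x(0) · (\frac{3}{2})^n = 6 \left(\frac{3}{2}\right)^{n}.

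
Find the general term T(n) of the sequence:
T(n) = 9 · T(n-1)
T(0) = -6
Pure geometric recurrence with ratio 9.
By induction T(n) = T(0) · (9)^n = - 6 \cdot 9^{n}.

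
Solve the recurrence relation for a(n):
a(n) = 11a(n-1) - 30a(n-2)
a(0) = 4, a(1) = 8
Characteristic equation: x² - 11x + 30 = 0, which factors as (x - (5))(x - (6)) = 0.
Roots r₁ = 5, r₂ = 6 (distinct).
General solution: a(n) = A·(5)^n + B·(6)^n.
From a(0) = 4: A + B = 4.
From a(1) = 8: 5A + 6B = 8.
Solving: A = 16, B = -12.
So a(n) = 16 \cdot 5^{n} - 12 \cdot 6^{n}.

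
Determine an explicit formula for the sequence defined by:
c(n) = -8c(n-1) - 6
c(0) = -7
First-order linear non-homogeneous.
Homogeneous solution: c_h(n) = A·(-8)^n.
Try constant particular solution c_p = K: K = -8K - 6 ⇒ K = - \frac{2}{3}.
General: c(n) = A·(-8)^n - \frac{2}{3}.
Apply c(0) = -7: A - \frac{2}{3} = -7 ⇒ A = - \frac{19}{3}.
So c(n) = - \frac{19 \left(-8\right)^{n}}{3} - \frac{2}{3}.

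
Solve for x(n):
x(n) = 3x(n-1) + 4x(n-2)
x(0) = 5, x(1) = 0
Characteristic equation: x² - 3x - 4 = 0, which factors as (x - (4))(x - (-1)) = 0.
Roots r₁ = 4, r₂ = -1 (distinct).
General solution: x(n) = A·(4)^n + B·(-1)^n.
From x(0) = 5: A + B = 5.
From x(1) = 0: 4A - B = 0.
Solving: A = 1, B = 4.
So x(n) = 4 \left(-1\right)^{n} + 4^{n}.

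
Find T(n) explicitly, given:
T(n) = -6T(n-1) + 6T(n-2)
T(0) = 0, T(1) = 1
Characteristic equation: x² + 6x - 6 = 0.
Discriminant Δ = (-6)² + 4·(6) = 60.
Roots r₁,₂ = (-6 ± √60)/2, so r₁ = -3 + \sqrt{15}, r₂ = - \sqrt{15} - 3.
General solution: T(n) = A·r₁^n + B·r₂^n.
From the initial conditions, A + B = 0 and r₁A + r₂B = 1.
Since r₁ - r₂ = √60: A = (1 - (0)r₂)/√60 = \frac{\sqrt{15}}{30}, and B = 0 - A = - \frac{\sqrt{15}}{30}.
So T(n) = \left(\frac{\sqrt{15}}{30}\right)\left(-3 + \sqrt{15}\right)^n + \left(- \frac{\sqrt{15}}{30}\right)\left(- \sqrt{15} - 3\right)^n.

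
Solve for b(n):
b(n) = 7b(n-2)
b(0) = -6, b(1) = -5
Characteristic equation: x² - 7 = 0.
Discriminant Δ = (0)² + 4·(7) = 28.
Roots r₁,₂ = (0 ± √28)/2, so r₁ = \sqrt{7}, r₂ = - \sqrt{7}.
General solution: b(n) = A·r₁^n + B·r₂^n.
From the initial conditions, A + B = -6 and r₁A + r₂B = -5.
Since r₁ - r₂ = √28: A = (-5 - (-6)r₂)/√28 = -3 - \frac{5 \sqrt{7}}{14}, and B = -6 - A = -3 + \frac{5 \sqrt{7}}{14}.
So b(n) = \left(-3 - \frac{5 \sqrt{7}}{14}\right)\left(\sqrt{7}\right)^n + \left(-3 + \frac{5 \sqrt{7}}{14}\right)\left(- \sqrt{7}\right)^n.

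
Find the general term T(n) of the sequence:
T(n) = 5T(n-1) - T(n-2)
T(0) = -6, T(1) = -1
Characteristic equation: x² - 5x + 1 = 0.
Discriminant Δ = (5)² + 4·(-1) = 21.
Roots r₁,₂ = (5 ± √21)/2, so r₁ = \frac{\sqrt{21}}{2} + \frac{5}{2}, r₂ = \frac{5}{2} - \frac{\sqrt{21}}{2}.
General solution: T(n) = A·r₁^n + B·r₂^n.
From the initial conditions, A + B = -6 and r₁A + r₂B = -1.
Since r₁ - r₂ = √21: A = (-1 - (-6)r₂)/√21 = -3 + \frac{2 \sqrt{21}}{3}, and B = -6 - A = - \frac{2 \sqrt{21}}{3} - 3.
So T(n) = \left(-3 + \frac{2 \sqrt{21}}{3}\right)\left(\frac{\sqrt{21}}{2} + \frac{5}{2}\right)^n + \left(- \frac{2 \sqrt{21}}{3} - 3\right)\left(\frac{5}{2} - \frac{\sqrt{21}}{2}\right)^n.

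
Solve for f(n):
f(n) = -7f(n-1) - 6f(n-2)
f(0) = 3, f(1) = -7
Characteristic equation: x² + 7x + 6 = 0, which factors as (x - (-1))(x - (-6)) = 0.
Roots r₁ = -1, r₂ = -6 (distinct).
General solution: f(n) = A·(-1)^n + B·(-6)^n.
From f(0) = 3: A + B = 3.
From f(1) = -7: -A - 6B = -7.
Solving: A = \frac{11}{5}, B = \frac{4}{5}.
So f(n) = \frac{11 \left(-1\right)^{n}}{5} + \frac{4 \left(-6\right)^{n}}{5}.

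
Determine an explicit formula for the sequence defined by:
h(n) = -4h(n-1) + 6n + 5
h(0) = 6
First-order linear with linear forcing.
Homogeneous solution: h_h(n) = A·(-4)^n.
Try particular h_p(n) = pn + q. Substituting:
  pn + q = -4(p(n-1) + q) + 6n + 5.
Matching the n-coefficient: p = -4p + 6 ⇒ p = \frac{6}{5}.
Matching constants: q = 4p - 4q + 5 ⇒ q = \frac{49}{25}.
General: h(n) = A·(-4)^n + \frac{6 n}{5} + \frac{49}{25}.
Apply h(0) = 6: A + \frac{49}{25} = 6 ⇒ A = \frac{101}{25}.
So h(n) = \frac{101 \left(-4\right)^{n}}{25} + \frac{6 n}{5} + \frac{49}{25}.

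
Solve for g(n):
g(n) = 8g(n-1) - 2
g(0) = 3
First-order linear non-homogeneous.
Homogeneous solution: g_h(n) = A·(8)^n.
Try constant particular solution g_p = K: K = 8K - 2 ⇒ K = \frac{2}{7}.
General: g(n) = A·(8)^n + \frac{2}{7}.
Apply g(0) = 3: A + \frac{2}{7} = 3 ⇒ A = \frac{19}{7}.
So g(n) = \frac{19 \cdot 8^{n}}{7} + \frac{2}{7}.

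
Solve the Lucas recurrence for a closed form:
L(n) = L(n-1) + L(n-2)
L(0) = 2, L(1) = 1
This is the Lucas sequence.
Characteristic equation: x² - x - 1 = 0; roots r₁ = \frac{1}{2} + \frac{\sqrt{5}}{2}, r₂ = \frac{1}{2} - \frac{\sqrt{5}}{2}.
General: L(n) = A·r₁^n + B·r₂^n. Solving with L(0)=2, L(1)=1 gives A = 1, B = 1.
So L(n) = 2^{- n} \left(\left(1 - \sqrt{5}\right)^{n} + \left(1 + \sqrt{5}\right)^{n}\right).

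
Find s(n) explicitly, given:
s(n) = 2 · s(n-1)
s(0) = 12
Pure geometric recurrence with ratio 2.
By induction s(n) = s(0) · (2)^n = 12 \cdot 2^{n}.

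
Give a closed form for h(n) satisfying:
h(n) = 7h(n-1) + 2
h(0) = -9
First-order linear non-homogeneous.
Homogeneous solution: h_h(n) = A·(7)^n.
Try constant particular solution h_p = K: K = 7K + 2 ⇒ K = - \frac{1}{3}.
General: h(n) = A·(7)^n - \frac{1}{3}.
Apply h(0) = -9: A - \frac{1}{3} = -9 ⇒ A = - \frac{26}{3}.
So h(n) = - \frac{26 \cdot 7^{n}}{3} - \frac{1}{3}.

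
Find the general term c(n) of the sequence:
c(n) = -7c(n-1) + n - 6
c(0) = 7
First-order linear with linear forcing.
Homogeneous solution: c_h(n) = A·(-7)^n.
Try particular c_p(n) = pn + q. Substituting:
  pn + q = -7(p(n-1) + q) + n - 6.
Matching the n-coefficient: p = -7p + 1 ⇒ p = \frac{1}{8}.
Matching constants: q = 7p - 7q - 6 ⇒ q = - \frac{41}{64}.
General: c(n) = A·(-7)^n + \frac{n}{8} - \frac{41}{64}.
Apply c(0) = 7: A - \frac{41}{64} = 7 ⇒ A = \frac{489}{64}.
So c(n) = \frac{489 \left(-7\right)^{n}}{64} + \frac{n}{8} - \frac{41}{64}.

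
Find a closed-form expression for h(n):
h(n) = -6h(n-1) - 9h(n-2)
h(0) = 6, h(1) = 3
Characteristic equation: x² + 6x + 9 = 0, which is (x - (-3))².
Repeated root r = -3.
General solution: h(n) = (A + Bn)·(-3)^n.
From h(0) = 6: A = 6.
From h(1) = 3: (A + B)·(-3) = 3 ⇒ B = -7.
So h(n) = \left(6 - 7 n\right) \cdot (-3)^n.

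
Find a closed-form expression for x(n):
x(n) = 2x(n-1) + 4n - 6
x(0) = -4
First-order linear with linear forcing.
Homogeneous solution: x_h(n) = A·(2)^n.
Try particular x_p(n) = pn + q. Substituting:
  pn + q = 2(p(n-1) + q) + 4n - 6.
Matching the n-coefficient: p = 2p + 4 ⇒ p = -4.
Matching constants: q = -2p + 2q - 6 ⇒ q = -2.
General: x(n) = A·(2)^n - 4 n - 2.
Apply x(0) = -4: A - 2 = -4 ⇒ A = -2.
So x(n) = - 2 \cdot 2^{n} - 4 n - 2.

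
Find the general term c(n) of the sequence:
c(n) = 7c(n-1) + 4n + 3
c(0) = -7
First-order linear with linear forcing.
Homogeneous solution: c_h(n) = A·(7)^n.
Try particular c_p(n) = pn + q. Substituting:
  pn + q = 7(p(n-1) + q) + 4n + 3.
Matching the n-coefficient: p = 7p + 4 ⇒ p = - \frac{2}{3}.
Matching constants: q = -7p + 7q + 3 ⇒ q = - \frac{23}{18}.
General: c(n) = A·(7)^n - \frac{2 n}{3} - \frac{23}{18}.
Apply c(0) = -7: A - \frac{23}{18} = -7 ⇒ A = - \frac{103}{18}.
So c(n) = - \frac{103 \cdot 7^{n}}{18} - \frac{2 n}{3} - \frac{23}{18}.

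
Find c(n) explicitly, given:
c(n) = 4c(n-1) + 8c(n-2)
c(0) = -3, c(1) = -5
Characteristic equation: x² - 4x - 8 = 0.
Discriminant Δ = (4)² + 4·(8) = 48.
Roots r₁,₂ = (4 ± √48)/2, so r₁ = 2 + 2 \sqrt{3}, r₂ = 2 - 2 \sqrt{3}.
General solution: c(n) = A·r₁^n + B·r₂^n.
From the initial conditions, A + B = -3 and r₁A + r₂B = -5.
Since r₁ - r₂ = √48: A = (-5 - (-3)r₂)/√48 = - \frac{3}{2} + \frac{\sqrt{3}}{12}, and B = -3 - A = - \frac{3}{2} - \frac{\sqrt{3}}{12}.
So c(n) = \left(- \frac{3}{2} + \frac{\sqrt{3}}{12}\right)\left(2 + 2 \sqrt{3}\right)^n + \left(- \frac{3}{2} - \frac{\sqrt{3}}{12}\right)\left(2 - 2 \sqrt{3}\right)^n.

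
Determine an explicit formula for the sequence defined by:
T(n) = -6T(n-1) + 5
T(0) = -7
First-order linear non-homogeneous.
Homogeneous solution: T_h(n) = A·(-6)^n.
Try constant particular solution T_p = K: K = -6K + 5 ⇒ K = \frac{5}{7}.
General: T(n) = A·(-6)^n + \frac{5}{7}.
Apply T(0) = -7: A + \frac{5}{7} = -7 ⇒ A = - \frac{54}{7}.
So T(n) = \frac{5}{7} - \frac{54 \left(-6\right)^{n}}{7}.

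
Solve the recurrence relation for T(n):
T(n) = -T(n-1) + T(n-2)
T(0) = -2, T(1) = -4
Characteristic equation: x² + x - 1 = 0.
Discriminant Δ = (-1)² + 4·(1) = 5.
Roots r₁,₂ = (-1 ± √5)/2, so r₁ = - \frac{1}{2} + \frac{\sqrt{5}}{2}, r₂ = - \frac{\sqrt{5}}{2} - \frac{1}{2}.
General solution: T(n) = A·r₁^n + B·r₂^n.
From the initial conditions, A + B = -2 and r₁A + r₂B = -4.
Since r₁ - r₂ = √5: A = (-4 - (-2)r₂)/√5 = - \sqrt{5} - 1, and B = -2 - A = -1 + \sqrt{5}.
So T(n) = \left(- \sqrt{5} - 1\right)\left(- \frac{1}{2} + \frac{\sqrt{5}}{2}\right)^n + \left(-1 + \sqrt{5}\right)\left(- \frac{\sqrt{5}}{2} - \frac{1}{2}\right)^n.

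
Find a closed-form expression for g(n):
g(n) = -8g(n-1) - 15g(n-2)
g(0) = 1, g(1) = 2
Characteristic equation: x² + 8x + 15 = 0, which factors as (x - (-5))(x - (-3)) = 0.
Roots r₁ = -5, r₂ = -3 (distinct).
General solution: g(n) = A·(-5)^n + B·(-3)^n.
From g(0) = 1: A + B = 1.
From g(1) = 2: -5A - 3B = 2.
Solving: A = - \frac{5}{2}, B = \frac{7}{2}.
So g(n) = \frac{7 \left(-3\right)^{n}}{2} - \frac{5 \left(-5\right)^{n}}{2}.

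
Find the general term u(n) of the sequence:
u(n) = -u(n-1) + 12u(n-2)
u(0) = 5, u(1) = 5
Characteristic equation: x² + x - 12 = 0, which factors as (x - (-4))(x - (3)) = 0.
Roots r₁ = -4, r₂ = 3 (distinct).
General solution: u(n) = A·(-4)^n + B·(3)^n.
From u(0) = 5: A + B = 5.
From u(1) = 5: -4A + 3B = 5.
Solving: A = \frac{10}{7}, B = \frac{25}{7}.
So u(n) = \frac{10 \left(-4\right)^{n}}{7} + \frac{25 \cdot 3^{n}}{7}.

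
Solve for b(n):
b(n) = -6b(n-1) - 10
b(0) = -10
First-order linear non-homogeneous.
Homogeneous solution: b_h(n) = A·(-6)^n.
Try constant particular solution b_p = K: K = -6K - 10 ⇒ K = - \frac{10}{7}.
General: b(n) = A·(-6)^n - \frac{10}{7}.
Apply b(0) = -10: A - \frac{10}{7} = -10 ⇒ A = - \frac{60}{7}.
So b(n) = - \frac{60 \left(-6\right)^{n}}{7} - \frac{10}{7}.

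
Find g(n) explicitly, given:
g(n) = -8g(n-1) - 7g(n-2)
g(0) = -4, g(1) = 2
Characteristic equation: x² + 8x + 7 = 0, which factors as (x - (-1))(x - (-7)) = 0.
Roots r₁ = -1, r₂ = -7 (distinct).
General solution: g(n) = A·(-1)^n + B·(-7)^n.
From g(0) = -4: A + B = -4.
From g(1) = 2: -A - 7B = 2.
Solving: A = - \frac{13}{3}, B = \frac{1}{3}.
So g(n) = - \frac{13 \left(-1\right)^{n}}{3} + \frac{\left(-7\right)^{n}}{3}.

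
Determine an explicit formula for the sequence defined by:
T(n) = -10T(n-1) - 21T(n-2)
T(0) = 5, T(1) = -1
Characteristic equation: x² + 10x + 21 = 0, which factors as (x - (-3))(x - (-7)) = 0.
Roots r₁ = -3, r₂ = -7 (distinct).
General solution: T(n) = A·(-3)^n + B·(-7)^n.
From T(0) = 5: A + B = 5.
From T(1) = -1: -3A - 7B = -1.
Solving: A = \frac{17}{2}, B = - \frac{7}{2}.
So T(n) = \frac{17 \left(-3\right)^{n}}{2} - \frac{7 \left(-7\right)^{n}}{2}.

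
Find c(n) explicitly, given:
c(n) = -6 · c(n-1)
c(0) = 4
Pure geometric recurrence with ratio -6.
By induction c(n) = c(0) · (-6)^n = 4 \left(-6\right)^{n}.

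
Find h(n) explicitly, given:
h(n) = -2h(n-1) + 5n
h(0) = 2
First-order linear with linear forcing.
Homogeneous solution: h_h(n) = A·(-2)^n.
Try particular h_p(n) = pn + q. Substituting:
  pn + q = -2(p(n-1) + q) + 5n.
Matching the n-coefficient: p = -2p + 5 ⇒ p = \frac{5}{3}.
Matching constants: q = 2p - 2q ⇒ q = \frac{10}{9}.
General: h(n) = A·(-2)^n + \frac{5 n}{3} + \frac{10}{9}.
Apply h(0) = 2: A + \frac{10}{9} = 2 ⇒ A = \frac{8}{9}.
So h(n) = \frac{8 \left(-2\right)^{n}}{9} + \frac{5 n}{3} + \frac{10}{9}.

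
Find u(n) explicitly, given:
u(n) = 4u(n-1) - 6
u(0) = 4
First-order linear non-homogeneous.
Homogeneous solution: u_h(n) = A·(4)^n.
Try constant particular solution u_p = K: K = 4K - 6 ⇒ K = 2.
General: u(n) = A·(4)^n + 2.
Apply u(0) = 4: A + 2 = 4 ⇒ A = 2.
So u(n) = 2 \cdot 4^{n} + 2.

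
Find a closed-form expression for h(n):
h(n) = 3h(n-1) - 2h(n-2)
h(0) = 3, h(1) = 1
Characteristic equation: x² - 3x + 2 = 0, which factors as (x - (2))(x - (1)) = 0.
Roots r₁ = 2, r₂ = 1 (distinct).
General solution: h(n) = A·(2)^n + B·(1)^n.
From h(0) = 3: A + B = 3.
From h(1) = 1: 2A + B = 1.
Solving: A = -2, B = 5.
So h(n) = 5 - 2 \cdot 2^{n}.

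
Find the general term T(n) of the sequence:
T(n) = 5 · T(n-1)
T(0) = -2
Pure geometric recurrence with ratio 5.
By induction T(n) = T(0) · (5)^n = - 2 \cdot 5^{n}.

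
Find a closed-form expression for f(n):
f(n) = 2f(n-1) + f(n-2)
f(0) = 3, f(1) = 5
Characteristic equation: x² - 2x - 1 = 0.
Discriminant Δ = (2)² + 4·(1) = 8.
Roots r₁,₂ = (2 ± √8)/2, so r₁ = 1 + \sqrt{2}, r₂ = 1 - \sqrt{2}.
General solution: f(n) = A·r₁^n + B·r₂^n.
From the initial conditions, A + B = 3 and r₁A + r₂B = 5.
Since r₁ - r₂ = √8: A = (5 - (3)r₂)/√8 = \frac{\sqrt{2}}{2} + \frac{3}{2}, and B = 3 - A = \frac{3}{2} - \frac{\sqrt{2}}{2}.
So f(n) = \left(\frac{\sqrt{2}}{2} + \frac{3}{2}\right)\left(1 + \sqrt{2}\right)^n + \left(\frac{3}{2} - \frac{\sqrt{2}}{2}\right)\left(1 - \sqrt{2}\right)^n.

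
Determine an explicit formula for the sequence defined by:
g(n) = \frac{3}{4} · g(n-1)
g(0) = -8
Pure geometric recurrence with ratio \frac{3}{4}.
By induction g(n) = g(0) · (\frac{3}{4})^n = - 8 \left(\frac{3}{4}\right)^{n}.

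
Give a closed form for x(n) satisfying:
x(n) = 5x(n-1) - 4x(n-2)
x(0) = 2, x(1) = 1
Characteristic equation: x² - 5x + 4 = 0, which factors as (x - (1))(x - (4)) = 0.
Roots r₁ = 1, r₂ = 4 (distinct).
General solution: x(n) = A·(1)^n + B·(4)^n.
From x(0) = 2: A + B = 2.
From x(1) = 1: A + 4B = 1.
Solving: A = \frac{7}{3}, B = - \frac{1}{3}.
So x(n) = \frac{7}{3} - \frac{4^{n}}{3}.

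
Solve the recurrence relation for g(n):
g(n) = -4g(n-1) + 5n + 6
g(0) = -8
First-order linear with linear forcing.
Homogeneous solution: g_h(n) = A·(-4)^n.
Try particular g_p(n) = pn + q. Substituting:
  pn + q = -4(p(n-1) + q) + 5n + 6.
Matching the n-coefficient: p = -4p + 5 ⇒ p = 1.
Matching constants: q = 4p - 4q + 6 ⇒ q = 2.
General: g(n) = A·(-4)^n + n + 2.
Apply g(0) = -8: A + 2 = -8 ⇒ A = -10.
So g(n) = - 10 \left(-4\right)^{n} + n + 2.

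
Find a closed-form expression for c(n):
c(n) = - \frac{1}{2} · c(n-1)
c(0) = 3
Pure geometric recurrence with ratio - \frac{1}{2}.
By induction c(n) = c(0) · (- \frac{1}{2})^n = 3 \left(- \frac{1}{2}\right)^{n}.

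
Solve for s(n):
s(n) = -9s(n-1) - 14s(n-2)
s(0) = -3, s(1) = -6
Characteristic equation: x² + 9x + 14 = 0, which factors as (x - (-7))(x - (-2)) = 0.
Roots r₁ = -7, r₂ = -2 (distinct).
General solution: s(n) = A·(-7)^n + B·(-2)^n.
From s(0) = -3: A + B = -3.
From s(1) = -6: -7A - 2B = -6.
Solving: A = \frac{12}{5}, B = - \frac{27}{5}.
So s(n) = - \frac{27 \left(-2\right)^{n}}{5} + \frac{12 \left(-7\right)^{n}}{5}.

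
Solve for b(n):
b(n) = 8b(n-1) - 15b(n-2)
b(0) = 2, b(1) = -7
Characteristic equation: x² - 8x + 15 = 0, which factors as (x - (3))(x - (5)) = 0.
Roots r₁ = 3, r₂ = 5 (distinct).
General solution: b(n) = A·(3)^n + B·(5)^n.
From b(0) = 2: A + B = 2.
From b(1) = -7: 3A + 5B = -7.
Solving: A = \frac{17}{2}, B = - \frac{13}{2}.
So b(n) = \frac{17 \cdot 3^{n}}{2} - \frac{13 \cdot 5^{n}}{2}.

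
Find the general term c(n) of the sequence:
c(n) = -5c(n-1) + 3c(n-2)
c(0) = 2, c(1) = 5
Characteristic equation: x² + 5x - 3 = 0.
Discriminant Δ = (-5)² + 4·(3) = 37.
Roots r₁,₂ = (-5 ± √37)/2, so r₁ = - \frac{5}{2} + \frac{\sqrt{37}}{2}, r₂ = - \frac{\sqrt{37}}{2} - \frac{5}{2}.
General solution: c(n) = A·r₁^n + B·r₂^n.
From the initial conditions, A + B = 2 and r₁A + r₂B = 5.
Since r₁ - r₂ = √37: A = (5 - (2)r₂)/√37 = 1 + \frac{10 \sqrt{37}}{37}, and B = 2 - A = 1 - \frac{10 \sqrt{37}}{37}.
So c(n) = \left(1 + \frac{10 \sqrt{37}}{37}\right)\left(- \frac{5}{2} + \frac{\sqrt{37}}{2}\right)^n + \left(1 - \frac{10 \sqrt{37}}{37}\right)\left(- \frac{\sqrt{37}}{2} - \frac{5}{2}\right)^n.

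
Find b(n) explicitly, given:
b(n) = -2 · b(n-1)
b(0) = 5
Pure geometric recurrence with ratio -2.
By induction b(n) = b(0) · (-2)^n = 5 \left(-2\right)^{n}.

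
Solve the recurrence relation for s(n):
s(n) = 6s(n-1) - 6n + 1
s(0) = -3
First-order linear with linear forcing.
Homogeneous solution: s_h(n) = A·(6)^n.
Try particular s_p(n) = pn + q. Substituting:
  pn + q = 6(p(n-1) + q) - 6n + 1.
Matching the n-coefficient: p = 6p - 6 ⇒ p = \frac{6}{5}.
Matching constants: q = -6p + 6q + 1 ⇒ q = \frac{31}{25}.
General: s(n) = A·(6)^n + \frac{6 n}{5} + \frac{31}{25}.
Apply s(0) = -3: A + \frac{31}{25} = -3 ⇒ A = - \frac{106}{25}.
So s(n) = - \frac{106 \cdot 6^{n}}{25} + \frac{6 n}{5} + \frac{31}{25}.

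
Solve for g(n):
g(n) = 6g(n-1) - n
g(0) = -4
First-order linear with linear forcing.
Homogeneous solution: g_h(n) = A·(6)^n.
Try particular g_p(n) = pn + q. Substituting:
  pn + q = 6(p(n-1) + q) - n.
Matching the n-coefficient: p = 6p - 1 ⇒ p = \frac{1}{5}.
Matching constants: q = -6p + 6q ⇒ q = \frac{6}{25}.
General: g(n) = A·(6)^n + \frac{n}{5} + \frac{6}{25}.
Apply g(0) = -4: A + \frac{6}{25} = -4 ⇒ A = - \frac{106}{25}.
So g(n) = - \frac{106 \cdot 6^{n}}{25} + \frac{n}{5} + \frac{6}{25}.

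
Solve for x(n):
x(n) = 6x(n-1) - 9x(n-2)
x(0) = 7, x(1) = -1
Characteristic equation: x² - 6x + 9 = 0, which is (x - (3))².
Repeated root r = 3.
General solution: x(n) = (A + Bn)·(3)^n.
From x(0) = 7: A = 7.
From x(1) = -1: (A + B)·(3) = -1 ⇒ B = - \frac{22}{3}.
So x(n) = \left(7 - \frac{22 n}{3}\right) \cdot (3)^n.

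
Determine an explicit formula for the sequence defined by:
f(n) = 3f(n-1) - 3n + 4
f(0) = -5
First-order linear with linear forcing.
Homogeneous solution: f_h(n) = A·(3)^n.
Try particular f_p(n) = pn + q. Substituting:
  pn + q = 3(p(n-1) + q) - 3n + 4.
Matching the n-coefficient: p = 3p - 3 ⇒ p = \frac{3}{2}.
Matching constants: q = -3p + 3q + 4 ⇒ q = \frac{1}{4}.
General: f(n) = A·(3)^n + \frac{3 n}{2} + \frac{1}{4}.
Apply f(0) = -5: A + \frac{1}{4} = -5 ⇒ A = - \frac{21}{4}.
So f(n) = - \frac{21 \cdot 3^{n}}{4} + \frac{3 n}{2} + \frac{1}{4}.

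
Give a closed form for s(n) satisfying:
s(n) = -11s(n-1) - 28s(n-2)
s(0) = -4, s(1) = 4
Characteristic equation: x² + 11x + 28 = 0, which factors as (x - (-4))(x - (-7)) = 0.
Roots r₁ = -4, r₂ = -7 (distinct).
General solution: s(n) = A·(-4)^n + B·(-7)^n.
From s(0) = -4: A + B = -4.
From s(1) = 4: -4A - 7B = 4.
Solving: A = -8, B = 4.
So s(n) = - 8 \left(-4\right)^{n} + 4 \left(-7\right)^{n}.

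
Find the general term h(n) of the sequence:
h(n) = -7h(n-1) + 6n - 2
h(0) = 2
First-order linear with linear forcing.
Homogeneous solution: h_h(n) = A·(-7)^n.
Try particular h_p(n) = pn + q. Substituting:
  pn + q = -7(p(n-1) + q) + 6n - 2.
Matching the n-coefficient: p = -7p + 6 ⇒ p = \frac{3}{4}.
Matching constants: q = 7p - 7q - 2 ⇒ q = \frac{13}{32}.
General: h(n) = A·(-7)^n + \frac{3 n}{4} + \frac{13}{32}.
Apply h(0) = 2: A + \frac{13}{32} = 2 ⇒ A = \frac{51}{32}.
So h(n) = \frac{51 \left(-7\right)^{n}}{32} + \frac{3 n}{4} + \frac{13}{32}.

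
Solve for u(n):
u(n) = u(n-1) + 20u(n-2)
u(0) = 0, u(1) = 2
Characteristic equation: x² - x - 20 = 0, which factors as (x - (-4))(x - (5)) = 0.
Roots r₁ = -4, r₂ = 5 (distinct).
General solution: u(n) = A·(-4)^n + B·(5)^n.
From u(0) = 0: A + B = 0.
From u(1) = 2: -4A + 5B = 2.
Solving: A = - \frac{2}{9}, B = \frac{2}{9}.
So u(n) = - \frac{2 \left(-4\right)^{n}}{9} + \frac{2 \cdot 5^{n}}{9}.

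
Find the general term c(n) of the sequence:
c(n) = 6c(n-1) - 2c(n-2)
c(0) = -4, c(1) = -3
Characteristic equation: x² - 6x + 2 = 0.
Discriminant Δ = (6)² + 4·(-2) = 28.
Roots r₁,₂ = (6 ± √28)/2, so r₁ = \sqrt{7} + 3, r₂ = 3 - \sqrt{7}.
General solution: c(n) = A·r₁^n + B·r₂^n.
From the initial conditions, A + B = -4 and r₁A + r₂B = -3.
Since r₁ - r₂ = √28: A = (-3 - (-4)r₂)/√28 = -2 + \frac{9 \sqrt{7}}{14}, and B = -4 - A = -2 - \frac{9 \sqrt{7}}{14}.
So c(n) = \left(-2 + \frac{9 \sqrt{7}}{14}\right)\left(\sqrt{7} + 3\right)^n + \left(-2 - \frac{9 \sqrt{7}}{14}\right)\left(3 - \sqrt{7}\right)^n.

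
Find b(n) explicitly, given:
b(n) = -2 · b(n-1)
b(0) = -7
Pure geometric recurrence with ratio -2.
By induction b(n) = b(0) · (-2)^n = - 7 \left(-2\right)^{n}.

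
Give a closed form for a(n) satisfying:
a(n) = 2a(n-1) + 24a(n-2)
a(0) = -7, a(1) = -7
Characteristic equation: x² - 2x - 24 = 0, which factors as (x - (-4))(x - (6)) = 0.
Roots r₁ = -4, r₂ = 6 (distinct).
General solution: a(n) = A·(-4)^n + B·(6)^n.
From a(0) = -7: A + B = -7.
From a(1) = -7: -4A + 6B = -7.
Solving: A = - \frac{7}{2}, B = - \frac{7}{2}.
So a(n) = - \frac{7 \left(-4\right)^{n}}{2} - \frac{7 \cdot 6^{n}}{2}.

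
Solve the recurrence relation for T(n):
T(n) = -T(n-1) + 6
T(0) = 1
First-order linear non-homogeneous.
Homogeneous solution: T_h(n) = A·(-1)^n.
Try constant particular solution T_p = K: K = -K + 6 ⇒ K = 3.
General: T(n) = A·(-1)^n + 3.
Apply T(0) = 1: A + 3 = 1 ⇒ A = -2.
So T(n) = 3 - 2 \left(-1\right)^{n}.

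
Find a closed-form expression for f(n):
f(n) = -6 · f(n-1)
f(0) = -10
Pure geometric recurrence with ratio -6.
By induction f(n) = f(0) · (-6)^n = - 10 \left(-6\right)^{n}.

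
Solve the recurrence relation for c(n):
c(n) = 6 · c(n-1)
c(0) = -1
Pure geometric recurrence with ratio 6.
By induction c(n) = c(0) · (6)^n = - 6^{n}.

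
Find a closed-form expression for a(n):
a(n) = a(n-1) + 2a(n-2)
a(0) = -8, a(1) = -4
Characteristic equation: x² - x - 2 = 0, which factors as (x - (2))(x - (-1)) = 0.
Roots r₁ = 2, r₂ = -1 (distinct).
General solution: a(n) = A·(2)^n + B·(-1)^n.
From a(0) = -8: A + B = -8.
From a(1) = -4: 2A - B = -4.
Solving: A = -4, B = -4.
So a(n) = - 4 \left(-1\right)^{n} - 4 \cdot 2^{n}.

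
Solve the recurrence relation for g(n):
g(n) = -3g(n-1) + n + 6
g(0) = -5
First-order linear with linear forcing.
Homogeneous solution: g_h(n) = A·(-3)^n.
Try particular g_p(n) = pn + q. Substituting:
  pn + q = -3(p(n-1) + q) + n + 6.
Matching the n-coefficient: p = -3p + 1 ⇒ p = \frac{1}{4}.
Matching constants: q = 3p - 3q + 6 ⇒ q = \frac{27}{16}.
General: g(n) = A·(-3)^n + \frac{n}{4} + \frac{27}{16}.
Apply g(0) = -5: A + \frac{27}{16} = -5 ⇒ A = - \frac{107}{16}.
So g(n) = - \frac{107 \left(-3\right)^{n}}{16} + \frac{n}{4} + \frac{27}{16}.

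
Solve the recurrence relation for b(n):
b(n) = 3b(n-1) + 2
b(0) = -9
First-order linear non-homogeneous.
Homogeneous solution: b_h(n) = A·(3)^n.
Try constant particular solution b_p = K: K = 3K + 2 ⇒ K = -1.
General: b(n) = A·(3)^n - 1.
Apply b(0) = -9: A - 1 = -9 ⇒ A = -8.
So b(n) = - 8 \cdot 3^{n} - 1.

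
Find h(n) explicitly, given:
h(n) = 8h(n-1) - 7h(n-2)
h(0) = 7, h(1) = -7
Characteristic equation: x² - 8x + 7 = 0, which factors as (x - (1))(x - (7)) = 0.
Roots r₁ = 1, r₂ = 7 (distinct).
General solution: h(n) = A·(1)^n + B·(7)^n.
From h(0) = 7: A + B = 7.
From h(1) = -7: A + 7B = -7.
Solving: A = \frac{28}{3}, B = - \frac{7}{3}.
So h(n) = \frac{28}{3} - \frac{7 \cdot 7^{n}}{3}.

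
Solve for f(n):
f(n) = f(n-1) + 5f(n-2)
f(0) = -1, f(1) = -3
Characteristic equation: x² - x - 5 = 0.
Discriminant Δ = (1)² + 4·(5) = 21.
Roots r₁,₂ = (1 ± √21)/2, so r₁ = \frac{1}{2} + \frac{\sqrt{21}}{2}, r₂ = \frac{1}{2} - \frac{\sqrt{21}}{2}.
General solution: f(n) = A·r₁^n + B·r₂^n.
From the initial conditions, A + B = -1 and r₁A + r₂B = -3.
Since r₁ - r₂ = √21: A = (-3 - (-1)r₂)/√21 = - \frac{5 \sqrt{21}}{42} - \frac{1}{2}, and B = -1 - A = - \frac{1}{2} + \frac{5 \sqrt{21}}{42}.
So f(n) = \left(- \frac{5 \sqrt{21}}{42} - \frac{1}{2}\right)\left(\frac{1}{2} + \frac{\sqrt{21}}{2}\right)^n + \left(- \frac{1}{2} + \frac{5 \sqrt{21}}{42}\right)\left(\frac{1}{2} - \frac{\sqrt{21}}{2}\right)^n.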